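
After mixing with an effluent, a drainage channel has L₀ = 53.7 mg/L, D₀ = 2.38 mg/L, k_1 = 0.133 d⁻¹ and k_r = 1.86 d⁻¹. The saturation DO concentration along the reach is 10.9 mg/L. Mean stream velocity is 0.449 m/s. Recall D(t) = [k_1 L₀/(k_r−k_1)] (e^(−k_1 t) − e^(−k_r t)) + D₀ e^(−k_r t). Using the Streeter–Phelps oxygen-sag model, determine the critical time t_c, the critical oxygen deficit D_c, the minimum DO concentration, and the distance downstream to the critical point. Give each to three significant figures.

At the critical point dD/dt = 0, so k_1 L₀ e^(−k_1 t) = k_r D. Substituting D(t) from the Streeter–Phelps equation and solving for t gives
t_c = ln[(k_r/k_1)(1 − D₀(k_r−k_1)/(k_1 L₀))] / (k_r−k_1).
Here k_r−k_1 = 1.727 d⁻¹ and 1 − D₀(k_r−k_1)/(k_1 L₀) = 1 − 2.38×1.727/(0.133×53.7) = 0.4245, so
t_c = ln(13.98 × 0.4245) / 1.727 = 1.781 / 1.727 = 1.031 d.
D_c = (k_1/k_r) L₀ e^(−k_1 t_c) = (0.133/1.86) × 53.7 × e^(−0.133×1.031) = 0.07151 × 53.7 × 0.8718 = 3.348 mg/L.
Minimum DO = C_s − D_c = 10.9 − 3.348 = 7.552 mg/L.
x_c = v t_c = 0.449 m/s × 1.031 d × 86400 s/d = 40010 m ≈ 40.0 km.

t_c ≈ 1.03 d; D_c ≈ 3.35 mg/L; min DO ≈ 7.55 mg/L; x_c ≈ 40.0 km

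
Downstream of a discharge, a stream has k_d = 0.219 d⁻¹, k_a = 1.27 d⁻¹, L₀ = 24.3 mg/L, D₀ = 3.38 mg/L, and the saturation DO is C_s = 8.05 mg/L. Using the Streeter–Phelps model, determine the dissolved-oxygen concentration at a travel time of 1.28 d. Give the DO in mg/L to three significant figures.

k_d L₀/(k_a−k_d) = 0.219×24.3/(1.27−0.219) = 5.322/1.051 = 5.063 mg/L.
e^(−k_d t) = e^(−0.219×1.280) = 0.7555; e^(−k_a t) = e^(−1.27×1.280) = 0.1968.
D = 5.063 × (0.7555 − 0.1968) + 3.38 × 0.1968 = 2.829 + 0.6652 = 3.494 mg/L.
DO = C_s − D = 8.05 − 3.494 = 4.556 mg/L.

DO ≈ 4.56 mg/L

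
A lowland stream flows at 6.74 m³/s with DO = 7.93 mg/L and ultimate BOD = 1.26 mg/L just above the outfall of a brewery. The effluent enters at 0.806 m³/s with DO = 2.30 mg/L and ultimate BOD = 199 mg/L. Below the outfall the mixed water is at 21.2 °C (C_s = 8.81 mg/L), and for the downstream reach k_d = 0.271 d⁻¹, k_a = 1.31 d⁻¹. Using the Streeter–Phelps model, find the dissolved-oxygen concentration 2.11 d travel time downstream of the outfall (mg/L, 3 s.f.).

Mixed DO = (6.74×7.93 + 0.806×2.30)/(6.74+0.806) = 55.30/7.546 = 7.329 mg/L.
Mixed L₀ = (6.74×1.26 + 0.806×199)/(7.546) = 168.9/7.546 = 22.38 mg/L.
Initial deficit D₀ = C_s − DO₀ = 8.81 − 7.329 = 1.481 mg/L.
D(2.11) = [0.271×22.38/(1.31−0.271)](e^(−0.271×2.11) − e^(−1.31×2.11)) + 1.481 e^(−1.31×2.11)
= 5.838 × (0.5645 − 0.06303) + 1.481 × 0.06303 = 3.021 mg/L.
DO = 8.81 − 3.021 = 5.789 mg/L.

DO ≈ 5.79 mg/L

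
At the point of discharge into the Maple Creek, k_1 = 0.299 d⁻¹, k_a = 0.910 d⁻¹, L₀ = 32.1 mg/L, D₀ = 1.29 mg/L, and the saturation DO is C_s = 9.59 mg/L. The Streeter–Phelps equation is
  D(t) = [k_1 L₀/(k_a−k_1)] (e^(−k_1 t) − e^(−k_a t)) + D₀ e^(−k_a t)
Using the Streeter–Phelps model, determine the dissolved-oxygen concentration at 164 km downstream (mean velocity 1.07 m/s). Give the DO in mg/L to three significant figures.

Travel time t = x/v = 164 km / (1.07 m/s) = 164000 m / 1.07 m/s = 153300 s = 1.774 d.
k_1 L₀/(k_a−k_1) = 0.299×32.1/(0.910−0.299) = 9.598/0.6110 = 15.71 mg/L.
e^(−k_1 t) = e^(−0.299×1.774) = 0.5884; e^(−k_a t) = e^(−0.910×1.774) = 0.1990.
D = 15.71 × (0.5884 − 0.1990) + 1.29 × 0.1990 = 6.116 + 0.2567 = 6.373 mg/L.
DO = C_s − D = 9.59 − 6.373 = 3.217 mg/L.

DO ≈ 3.22 mg/L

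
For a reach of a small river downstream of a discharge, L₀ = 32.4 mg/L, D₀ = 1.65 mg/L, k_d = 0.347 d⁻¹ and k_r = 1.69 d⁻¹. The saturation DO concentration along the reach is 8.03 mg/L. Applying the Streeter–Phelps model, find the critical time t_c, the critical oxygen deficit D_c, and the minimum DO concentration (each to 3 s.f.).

With k_r/k_d = 4.870 and 1 − D₀(k_r−k_d)/(k_d L₀) = 0.8029,
t_c = ln(4.870 × 0.8029) / (1.69 − 0.347) = ln(3.910) / 1.343 = 1.364/1.343 = 1.015 d.
L(t_c) = L₀ e^(−k_d t_c) = 32.4 × 0.7030 = 22.78 mg/L, and at the critical point k_r D_c = k_d L, so D_c = (0.347/1.69) × 22.78 = 4.677 mg/L.
Minimum DO = C_s − D_c = 8.03 − 4.677 = 3.353 mg/L.

t_c ≈ 1.02 d; D_c ≈ 4.68 mg/L; min DO ≈ 3.35 mg/L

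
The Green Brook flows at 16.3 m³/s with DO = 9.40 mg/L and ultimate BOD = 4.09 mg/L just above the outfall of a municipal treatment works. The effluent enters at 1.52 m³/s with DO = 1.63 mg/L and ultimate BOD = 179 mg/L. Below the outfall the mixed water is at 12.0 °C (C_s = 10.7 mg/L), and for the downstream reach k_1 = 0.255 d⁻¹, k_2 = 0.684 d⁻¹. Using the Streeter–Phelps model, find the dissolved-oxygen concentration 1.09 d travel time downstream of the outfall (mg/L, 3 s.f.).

DO ≈ 6.57 mg/L

Mixed DO = (16.3×9.40 + 1.52×1.63)/(16.3+1.52) = 155.7/17.82 = 8.737 mg/L.
Mixed L₀ = (16.3×4.09 + 1.52×179)/(17.82) = 338.7/17.82 = 19.01 mg/L.
Initial deficit D₀ = C_s − DO₀ = 10.7 − 8.737 = 1.963 mg/L.
D(1.09) = [0.255×19.01/(0.684−0.255)](e^(−0.255×1.09) − e^(−0.684×1.09)) + 1.963 e^(−0.684×1.09)
= 11.30 × (0.7573 − 0.4745) + 1.963 × 0.4745 = 4.127 mg/L.
DO = 10.7 − 4.127 = 6.573 mg/L.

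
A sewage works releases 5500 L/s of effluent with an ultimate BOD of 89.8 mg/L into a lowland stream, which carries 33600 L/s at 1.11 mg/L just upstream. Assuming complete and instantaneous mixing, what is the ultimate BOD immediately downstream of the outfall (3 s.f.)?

13.6 mg/L

Flow-weighted mixing: C = (Q_r C_r + Q_w C_w)/(Q_r + Q_w)
= (33600×1.11 + 5500×89.8)/(33600 + 5500) = 531200/39100 = 13.59 mg/L.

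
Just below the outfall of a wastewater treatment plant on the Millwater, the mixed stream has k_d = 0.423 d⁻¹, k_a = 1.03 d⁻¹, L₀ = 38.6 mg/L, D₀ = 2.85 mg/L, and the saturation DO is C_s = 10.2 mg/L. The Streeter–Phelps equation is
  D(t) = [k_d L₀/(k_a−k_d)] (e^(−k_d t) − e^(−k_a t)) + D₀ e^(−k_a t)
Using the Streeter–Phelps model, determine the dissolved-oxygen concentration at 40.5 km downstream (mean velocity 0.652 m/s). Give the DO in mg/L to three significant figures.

Travel time t = x/v = 40.5 km / (0.652 m/s) = 40500 m / 0.652 m/s = 62120 s = 0.7189 d.
k_d L₀/(k_a−k_d) = 0.423×38.6/(1.03−0.423) = 16.33/0.6070 = 26.90 mg/L.
e^(−k_d t) = e^(−0.423×0.7189) = 0.7378; e^(−k_a t) = e^(−1.03×0.7189) = 0.4769.
D = 26.90 × (0.7378 − 0.4769) + 2.85 × 0.4769 = 7.018 + 1.359 = 8.377 mg/L.
DO = C_s − D = 10.2 − 8.377 = 1.823 mg/L.

DO ≈ 1.82 mg/L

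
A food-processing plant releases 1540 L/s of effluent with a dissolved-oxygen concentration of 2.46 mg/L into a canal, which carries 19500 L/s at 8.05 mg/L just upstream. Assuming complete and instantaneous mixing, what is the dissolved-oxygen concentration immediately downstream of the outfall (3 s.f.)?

Flow-weighted mixing: C = (Q_r C_r + Q_w C_w)/(Q_r + Q_w)
= (19500×8.05 + 1540×2.46)/(19500 + 1540) = 160800/21040 = 7.641 mg/L.

7.64 mg/L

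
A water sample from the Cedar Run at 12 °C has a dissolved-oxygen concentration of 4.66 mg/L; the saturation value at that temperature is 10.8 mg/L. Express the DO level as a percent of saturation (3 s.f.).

43.1 % saturation

% saturation = C/C_s × 100 = 4.66/10.8 × 100 = 43.1 %.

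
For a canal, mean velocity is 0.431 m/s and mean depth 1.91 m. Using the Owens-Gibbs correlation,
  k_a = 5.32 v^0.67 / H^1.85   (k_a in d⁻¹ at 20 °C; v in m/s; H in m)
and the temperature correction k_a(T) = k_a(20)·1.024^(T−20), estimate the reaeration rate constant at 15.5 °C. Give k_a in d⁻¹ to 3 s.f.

k_a(20) = 5.32 × 0.431^0.67 / 1.91^1.85 = 5.32 × 0.5690 / 3.311 = 0.9143 d⁻¹.
k_a(15.5) = 0.9143 × 1.024^(15.5−20) = 0.9143 × 0.8988 = 0.8218 d⁻¹.

k_a ≈ 0.822 d⁻¹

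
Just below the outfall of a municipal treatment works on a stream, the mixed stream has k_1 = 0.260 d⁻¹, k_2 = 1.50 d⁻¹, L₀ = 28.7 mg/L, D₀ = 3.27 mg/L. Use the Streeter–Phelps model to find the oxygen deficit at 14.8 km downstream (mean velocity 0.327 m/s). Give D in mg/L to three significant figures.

Travel time t = x/v = 14.8 km / (0.327 m/s) = 14800 m / 0.327 m/s = 45260 s = 0.5238 d.
k_1 L₀/(k_2−k_1) = 0.260×28.7/(1.50−0.260) = 7.462/1.240 = 6.018 mg/L.
e^(−k_1 t) = e^(−0.260×0.5238) = 0.8727; e^(−k_2 t) = e^(−1.50×0.5238) = 0.4558.
D = 6.018 × (0.8727 − 0.4558) + 3.27 × 0.4558 = 2.509 + 1.490 = 3.999 mg/L.

D ≈ 4.00 mg/L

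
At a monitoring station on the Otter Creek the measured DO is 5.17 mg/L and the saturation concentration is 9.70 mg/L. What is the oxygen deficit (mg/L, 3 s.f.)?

D = C_s − C = 9.70 − 5.17 = 4.53 mg/L.

D ≈ 4.53 mg/L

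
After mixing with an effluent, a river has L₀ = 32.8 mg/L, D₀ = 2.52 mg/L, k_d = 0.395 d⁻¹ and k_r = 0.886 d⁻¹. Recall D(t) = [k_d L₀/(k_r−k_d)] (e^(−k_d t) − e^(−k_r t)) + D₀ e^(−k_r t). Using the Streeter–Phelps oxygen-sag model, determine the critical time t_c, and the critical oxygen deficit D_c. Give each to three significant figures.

t_c = [1/(k_r−k_d)] ln[(k_r/k_d)(1 − D₀(k_r−k_d)/(k_d L₀))]
= [1/(0.886−0.395)] ln[(0.886/0.395)(1 − 2.52×0.4910/(0.395×32.8))]
= (1/0.4910) ln[2.243 × 0.9045] = 2.037 × ln(2.029) = 2.037 × 0.7075 = 1.441 d.
D_c = (k_d/k_r) L₀ e^(−k_d t_c) = (0.395/0.886) × 32.8 × e^(−0.395×1.441) = 0.4458 × 32.8 × 0.5660 = 8.277 mg/L.

t_c ≈ 1.44 d; D_c ≈ 8.28 mg/L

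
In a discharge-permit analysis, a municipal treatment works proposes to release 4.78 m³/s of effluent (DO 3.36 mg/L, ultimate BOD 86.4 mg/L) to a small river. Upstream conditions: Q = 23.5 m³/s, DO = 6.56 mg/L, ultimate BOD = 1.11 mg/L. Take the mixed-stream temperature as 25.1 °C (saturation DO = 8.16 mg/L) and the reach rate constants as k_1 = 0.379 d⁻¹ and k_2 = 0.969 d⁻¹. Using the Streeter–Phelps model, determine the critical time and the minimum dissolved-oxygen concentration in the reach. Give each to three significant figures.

t_c ≈ 1.18 d; minimum DO ≈ 4.28 mg/L

Mixed DO = (23.5×6.56 + 4.78×3.36)/(23.5+4.78) = 170.2/28.28 = 6.019 mg/L.
Mixed L₀ = (23.5×1.11 + 4.78×86.4)/(28.28) = 439.1/28.28 = 15.53 mg/L.
Initial deficit D₀ = C_s − DO₀ = 8.16 − 6.019 = 2.141 mg/L.
t_c = (1/0.5900) ln[(0.969/0.379)(1 − 2.141×0.5900/(0.379×15.53))] = 1.695 × ln(2.008) = 1.182 d.
D_c = (0.379/0.969) × 15.53 × e^(−0.379×1.182) = 0.3911 × 15.53 × 0.6390 = 3.881 mg/L.
Minimum DO = 8.16 − 3.881 = 4.279 mg/L.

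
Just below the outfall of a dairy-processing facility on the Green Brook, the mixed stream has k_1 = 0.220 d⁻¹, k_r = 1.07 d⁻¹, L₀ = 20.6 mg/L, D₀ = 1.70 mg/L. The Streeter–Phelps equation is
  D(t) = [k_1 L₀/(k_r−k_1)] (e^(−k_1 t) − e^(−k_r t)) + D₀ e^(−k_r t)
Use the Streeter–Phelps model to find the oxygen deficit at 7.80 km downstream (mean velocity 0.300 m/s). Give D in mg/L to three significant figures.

D ≈ 2.36 mg/L

Travel time t = x/v = 7.80 km / (0.300 m/s) = 7800 m / 0.300 m/s = 26000 s = 0.3009 d.
k_1 L₀/(k_r−k_1) = 0.220×20.6/(1.07−0.220) = 4.532/0.8500 = 5.332 mg/L.
e^(−k_1 t) = e^(−0.220×0.3009) = 0.9359; e^(−k_r t) = e^(−1.07×0.3009) = 0.7247.
D = 5.332 × (0.9359 − 0.7247) + 1.70 × 0.7247 = 1.126 + 1.232 = 2.358 mg/L.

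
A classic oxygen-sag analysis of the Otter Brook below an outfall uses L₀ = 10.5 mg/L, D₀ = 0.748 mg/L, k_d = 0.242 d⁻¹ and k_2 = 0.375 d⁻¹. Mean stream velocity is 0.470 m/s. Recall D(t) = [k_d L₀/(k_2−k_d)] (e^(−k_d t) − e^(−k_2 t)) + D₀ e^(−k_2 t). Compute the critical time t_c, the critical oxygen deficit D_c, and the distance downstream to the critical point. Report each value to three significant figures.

With k_2/k_d = 1.550 and 1 − D₀(k_2−k_d)/(k_d L₀) = 0.9608,
t_c = ln(1.550 × 0.9608) / (0.375 − 0.242) = ln(1.489) / 0.1330 = 0.3980/0.1330 = 2.993 d.
L(t_c) = L₀ e^(−k_d t_c) = 10.5 × 0.4847 = 5.089 mg/L, and at the critical point k_2 D_c = k_d L, so D_c = (0.242/0.375) × 5.089 = 3.284 mg/L.
x_c = v t_c = 0.470 m/s × 2.993 d × 86400 s/d = 121500 m ≈ 122 km.

t_c ≈ 2.99 d; D_c ≈ 3.28 mg/L; x_c ≈ 122 km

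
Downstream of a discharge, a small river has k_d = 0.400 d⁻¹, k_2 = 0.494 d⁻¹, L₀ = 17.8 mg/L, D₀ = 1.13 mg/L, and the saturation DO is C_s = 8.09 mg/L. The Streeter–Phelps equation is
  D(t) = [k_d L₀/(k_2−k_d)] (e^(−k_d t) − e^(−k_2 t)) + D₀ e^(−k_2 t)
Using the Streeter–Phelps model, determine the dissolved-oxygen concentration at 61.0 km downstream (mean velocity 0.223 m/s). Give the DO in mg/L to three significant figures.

Travel time t = x/v = 61.0 km / (0.223 m/s) = 61000 m / 0.223 m/s = 273500 s = 3.166 d.
k_d L₀/(k_2−k_d) = 0.400×17.8/(0.494−0.400) = 7.120/0.09400 = 75.74 mg/L.
e^(−k_d t) = e^(−0.400×3.166) = 0.2818; e^(−k_2 t) = e^(−0.494×3.166) = 0.2093.
D = 75.74 × (0.2818 − 0.2093) + 1.13 × 0.2093 = 5.495 + 0.2365 = 5.732 mg/L.
DO = C_s − D = 8.09 − 5.732 = 2.358 mg/L.

DO ≈ 2.36 mg/L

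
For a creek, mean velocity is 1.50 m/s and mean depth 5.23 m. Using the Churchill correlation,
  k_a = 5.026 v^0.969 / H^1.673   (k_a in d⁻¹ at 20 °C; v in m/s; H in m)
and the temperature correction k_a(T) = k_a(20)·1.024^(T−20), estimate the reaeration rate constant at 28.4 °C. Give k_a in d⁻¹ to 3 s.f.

k_a(20) = 5.026 × 1.50^0.969 / 5.23^1.673 = 5.026 × 1.481 / 15.92 = 0.4675 d⁻¹.
k_a(28.4) = 0.4675 × 1.024^(28.4−20) = 0.4675 × 1.220 = 0.5706 d⁻¹.

k_a ≈ 0.571 d⁻¹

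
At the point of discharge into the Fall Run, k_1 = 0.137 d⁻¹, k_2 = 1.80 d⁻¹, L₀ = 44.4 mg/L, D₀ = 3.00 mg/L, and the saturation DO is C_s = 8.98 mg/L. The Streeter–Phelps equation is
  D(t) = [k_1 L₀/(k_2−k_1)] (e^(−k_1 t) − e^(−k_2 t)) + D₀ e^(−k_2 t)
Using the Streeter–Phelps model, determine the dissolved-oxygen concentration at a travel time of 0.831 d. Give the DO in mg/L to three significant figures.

DO ≈ 5.86 mg/L

k_1 L₀/(k_2−k_1) = 0.137×44.4/(1.80−0.137) = 6.083/1.663 = 3.658 mg/L.
e^(−k_1 t) = e^(−0.137×0.8310) = 0.8924; e^(−k_2 t) = e^(−1.80×0.8310) = 0.2241.
D = 3.658 × (0.8924 − 0.2241) + 3.00 × 0.2241 = 2.445 + 0.6722 = 3.117 mg/L.
DO = C_s − D = 8.98 − 3.117 = 5.863 mg/L.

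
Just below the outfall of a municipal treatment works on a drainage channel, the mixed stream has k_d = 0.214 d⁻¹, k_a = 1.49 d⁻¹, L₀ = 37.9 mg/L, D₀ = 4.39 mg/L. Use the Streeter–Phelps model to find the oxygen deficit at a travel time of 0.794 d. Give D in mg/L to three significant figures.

k_d L₀/(k_a−k_d) = 0.214×37.9/(1.49−0.214) = 8.111/1.276 = 6.356 mg/L.
e^(−k_d t) = e^(−0.214×0.7940) = 0.8437; e^(−k_a t) = e^(−1.49×0.7940) = 0.3063.
D = 6.356 × (0.8437 − 0.3063) + 4.39 × 0.3063 = 3.416 + 1.345 = 4.761 mg/L.

D ≈ 4.76 mg/L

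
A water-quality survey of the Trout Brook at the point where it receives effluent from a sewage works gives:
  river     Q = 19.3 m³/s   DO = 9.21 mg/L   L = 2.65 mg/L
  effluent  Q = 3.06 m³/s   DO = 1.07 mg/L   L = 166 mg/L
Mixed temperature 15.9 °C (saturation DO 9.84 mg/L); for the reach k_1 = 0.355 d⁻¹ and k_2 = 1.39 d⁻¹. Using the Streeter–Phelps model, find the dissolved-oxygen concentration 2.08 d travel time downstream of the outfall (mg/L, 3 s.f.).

Mixed DO = (19.3×9.21 + 3.06×1.07)/(19.3+3.06) = 181.0/22.36 = 8.096 mg/L.
Mixed L₀ = (19.3×2.65 + 3.06×166)/(22.36) = 559.1/22.36 = 25.00 mg/L.
Initial deficit D₀ = C_s − DO₀ = 9.84 − 8.096 = 1.744 mg/L.
D(2.08) = [0.355×25.00/(1.39−0.355)](e^(−0.355×2.08) − e^(−1.39×2.08)) + 1.744 e^(−1.39×2.08)
= 8.576 × (0.4779 − 0.05551) + 1.744 × 0.05551 = 3.719 mg/L.
DO = 9.84 − 3.719 = 6.121 mg/L.

DO ≈ 6.12 mg/L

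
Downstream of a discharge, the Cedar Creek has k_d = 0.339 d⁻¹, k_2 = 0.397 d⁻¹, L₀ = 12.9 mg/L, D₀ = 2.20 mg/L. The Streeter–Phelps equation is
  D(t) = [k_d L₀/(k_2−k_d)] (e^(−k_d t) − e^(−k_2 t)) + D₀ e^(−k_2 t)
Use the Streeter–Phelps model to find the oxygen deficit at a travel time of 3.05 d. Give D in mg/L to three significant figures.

D ≈ 5.00 mg/L

k_d L₀/(k_2−k_d) = 0.339×12.9/(0.397−0.339) = 4.373/0.05800 = 75.40 mg/L.
e^(−k_d t) = e^(−0.339×3.050) = 0.3556; e^(−k_2 t) = e^(−0.397×3.050) = 0.2979.
D = 75.40 × (0.3556 − 0.2979) + 2.20 × 0.2979 = 4.347 + 0.6555 = 5.003 mg/L.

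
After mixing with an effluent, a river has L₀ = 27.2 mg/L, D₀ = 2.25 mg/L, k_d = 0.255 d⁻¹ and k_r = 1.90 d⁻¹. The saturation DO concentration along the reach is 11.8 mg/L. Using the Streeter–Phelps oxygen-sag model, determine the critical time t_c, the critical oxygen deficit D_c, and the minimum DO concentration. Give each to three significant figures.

t_c ≈ 0.757 d; D_c ≈ 3.01 mg/L; min DO ≈ 8.79 mg/L

t_c = [1/(k_r−k_d)] ln[(k_r/k_d)(1 − D₀(k_r−k_d)/(k_d L₀))]
= [1/(1.90−0.255)] ln[(1.90/0.255)(1 − 2.25×1.645/(0.255×27.2))]
= (1/1.645) ln[7.451 × 0.4664] = 0.6079 × ln(3.475) = 0.6079 × 1.246 = 0.7572 d.
L(t_c) = L₀ e^(−k_d t_c) = 27.2 × 0.8244 = 22.42 mg/L, and at the critical point k_r D_c = k_d L, so D_c = (0.255/1.90) × 22.42 = 3.010 mg/L.
Minimum DO = C_s − D_c = 11.8 − 3.010 = 8.790 mg/L.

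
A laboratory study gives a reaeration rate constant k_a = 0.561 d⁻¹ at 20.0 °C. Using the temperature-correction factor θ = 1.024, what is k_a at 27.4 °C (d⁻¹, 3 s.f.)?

k_a(T₂) = k_a(T₁) · θ^(T₂−T₁) = 0.561 × 1.024^(27.4−20.0)
= 0.561 × 1.024^7.40 = 0.561 × 1.192 = 0.6686 d⁻¹.

k_a ≈ 0.669 d⁻¹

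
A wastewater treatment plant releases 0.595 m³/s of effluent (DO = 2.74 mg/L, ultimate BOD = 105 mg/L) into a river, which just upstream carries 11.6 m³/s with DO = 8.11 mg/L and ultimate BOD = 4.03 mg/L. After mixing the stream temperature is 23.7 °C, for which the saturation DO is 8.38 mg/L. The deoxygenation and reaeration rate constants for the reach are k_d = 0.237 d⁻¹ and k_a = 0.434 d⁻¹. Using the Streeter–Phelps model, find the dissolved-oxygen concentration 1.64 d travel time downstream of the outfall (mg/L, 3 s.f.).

Mixed DO = (11.6×8.11 + 0.595×2.74)/(11.6+0.595) = 95.71/12.20 = 7.848 mg/L.
Mixed L₀ = (11.6×4.03 + 0.595×105)/(12.20) = 109.2/12.20 = 8.956 mg/L.
Initial deficit D₀ = C_s − DO₀ = 8.38 − 7.848 = 0.5320 mg/L.
D(1.64) = [0.237×8.956/(0.434−0.237)](e^(−0.237×1.64) − e^(−0.434×1.64)) + 0.5320 e^(−0.434×1.64)
= 10.77 × (0.6780 − 0.4908) + 0.5320 × 0.4908 = 2.278 mg/L.
DO = 8.38 − 2.278 = 6.102 mg/L.

DO ≈ 6.10 mg/L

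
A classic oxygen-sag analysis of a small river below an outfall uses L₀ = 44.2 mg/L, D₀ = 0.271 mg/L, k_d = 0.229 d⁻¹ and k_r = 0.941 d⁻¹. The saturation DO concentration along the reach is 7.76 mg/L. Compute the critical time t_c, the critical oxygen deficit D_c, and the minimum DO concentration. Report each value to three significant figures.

t_c ≈ 1.96 d; D_c ≈ 6.87 mg/L; min DO ≈ 0.890 mg/L

With k_r/k_d = 4.109 and 1 − D₀(k_r−k_d)/(k_d L₀) = 0.9809,
t_c = ln(4.109 × 0.9809) / (0.941 − 0.229) = ln(4.031) / 0.7120 = 1.394/0.7120 = 1.958 d.
D_c = (k_d/k_r) L₀ e^(−k_d t_c) = (0.229/0.941) × 44.2 × e^(−0.229×1.958) = 0.2434 × 44.2 × 0.6387 = 6.870 mg/L.
Minimum DO = C_s − D_c = 7.76 − 6.870 = 0.8900 mg/L.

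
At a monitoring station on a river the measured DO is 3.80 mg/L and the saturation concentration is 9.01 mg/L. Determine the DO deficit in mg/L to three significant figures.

D ≈ 5.21 mg/L

D = C_s − C = 9.01 − 3.80 = 5.21 mg/L.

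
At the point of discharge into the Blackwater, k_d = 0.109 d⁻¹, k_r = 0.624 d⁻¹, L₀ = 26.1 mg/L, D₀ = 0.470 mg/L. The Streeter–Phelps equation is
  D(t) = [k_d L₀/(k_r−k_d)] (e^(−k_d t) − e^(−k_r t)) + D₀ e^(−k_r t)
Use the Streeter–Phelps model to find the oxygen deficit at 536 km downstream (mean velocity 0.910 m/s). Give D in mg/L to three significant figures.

D ≈ 2.56 mg/L

Travel time t = x/v = 536 km / (0.910 m/s) = 536000 m / 0.910 m/s = 589000 s = 6.817 d.
k_d L₀/(k_r−k_d) = 0.109×26.1/(0.624−0.109) = 2.845/0.5150 = 5.524 mg/L.
e^(−k_d t) = e^(−0.109×6.817) = 0.4756; e^(−k_r t) = e^(−0.624×6.817) = 0.01421.
D = 5.524 × (0.4756 − 0.01421) + 0.470 × 0.01421 = 2.549 + 0.006678 = 2.556 mg/L.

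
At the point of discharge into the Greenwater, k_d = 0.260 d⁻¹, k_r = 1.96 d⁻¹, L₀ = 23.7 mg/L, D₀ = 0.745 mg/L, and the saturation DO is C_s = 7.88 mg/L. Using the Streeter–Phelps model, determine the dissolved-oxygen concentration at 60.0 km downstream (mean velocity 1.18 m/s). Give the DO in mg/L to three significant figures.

Travel time t = x/v = 60.0 km / (1.18 m/s) = 60000 m / 1.18 m/s = 50850 s = 0.5885 d.
k_d L₀/(k_r−k_d) = 0.260×23.7/(1.96−0.260) = 6.162/1.700 = 3.625 mg/L.
e^(−k_d t) = e^(−0.260×0.5885) = 0.8581; e^(−k_r t) = e^(−1.96×0.5885) = 0.3155.
D = 3.625 × (0.8581 − 0.3155) + 0.745 × 0.3155 = 1.967 + 0.2351 = 2.202 mg/L.
DO = C_s − D = 7.88 − 2.202 = 5.678 mg/L.

DO ≈ 5.68 mg/L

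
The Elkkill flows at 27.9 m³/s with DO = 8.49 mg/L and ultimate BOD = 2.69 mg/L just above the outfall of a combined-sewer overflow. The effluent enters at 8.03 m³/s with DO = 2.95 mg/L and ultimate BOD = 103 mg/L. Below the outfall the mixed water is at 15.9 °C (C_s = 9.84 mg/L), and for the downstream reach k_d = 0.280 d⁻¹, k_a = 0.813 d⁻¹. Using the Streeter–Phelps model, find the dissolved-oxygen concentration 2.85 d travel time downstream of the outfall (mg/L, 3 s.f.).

Mixed DO = (27.9×8.49 + 8.03×2.95)/(27.9+8.03) = 260.6/35.93 = 7.252 mg/L.
Mixed L₀ = (27.9×2.69 + 8.03×103)/(35.93) = 902.1/35.93 = 25.11 mg/L.
Initial deficit D₀ = C_s − DO₀ = 9.84 − 7.252 = 2.588 mg/L.
D(2.85) = [0.280×25.11/(0.813−0.280)](e^(−0.280×2.85) − e^(−0.813×2.85)) + 2.588 e^(−0.813×2.85)
= 13.19 × (0.4502 − 0.09856) + 2.588 × 0.09856 = 4.894 mg/L.
DO = 9.84 − 4.894 = 4.946 mg/L.

DO ≈ 4.95 mg/L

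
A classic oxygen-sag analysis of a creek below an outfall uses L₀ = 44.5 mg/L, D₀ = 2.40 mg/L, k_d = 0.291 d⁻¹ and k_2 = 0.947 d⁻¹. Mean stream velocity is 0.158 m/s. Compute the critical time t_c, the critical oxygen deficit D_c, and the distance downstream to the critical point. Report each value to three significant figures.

At the critical point dD/dt = 0, so k_d L₀ e^(−k_d t) = k_2 D. Substituting D(t) from the Streeter–Phelps equation and solving for t gives
t_c = ln[(k_2/k_d)(1 − D₀(k_2−k_d)/(k_d L₀))] / (k_2−k_d).
Here k_2−k_d = 0.6560 d⁻¹ and 1 − D₀(k_2−k_d)/(k_d L₀) = 1 − 2.40×0.6560/(0.291×44.5) = 0.8784, so
t_c = ln(3.254 × 0.8784) / 0.6560 = 1.050 / 0.6560 = 1.601 d.
D_c = (k_d/k_2) L₀ e^(−k_d t_c) = (0.291/0.947) × 44.5 × e^(−0.291×1.601) = 0.3073 × 44.5 × 0.6276 = 8.581 mg/L.
x_c = v t_c = 0.158 m/s × 1.601 d × 86400 s/d = 21860 m ≈ 21.9 km.

t_c ≈ 1.60 d; D_c ≈ 8.58 mg/L; x_c ≈ 21.9 km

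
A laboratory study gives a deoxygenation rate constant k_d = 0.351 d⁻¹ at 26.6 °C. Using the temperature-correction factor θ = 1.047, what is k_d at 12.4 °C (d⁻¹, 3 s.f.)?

k_d(T₂) = k_d(T₁) · θ^(T₂−T₁) = 0.351 × 1.047^(12.4−26.6)
= 0.351 × 1.047^-14.2 = 0.351 × 0.5209 = 0.1828 d⁻¹.

k_d ≈ 0.183 d⁻¹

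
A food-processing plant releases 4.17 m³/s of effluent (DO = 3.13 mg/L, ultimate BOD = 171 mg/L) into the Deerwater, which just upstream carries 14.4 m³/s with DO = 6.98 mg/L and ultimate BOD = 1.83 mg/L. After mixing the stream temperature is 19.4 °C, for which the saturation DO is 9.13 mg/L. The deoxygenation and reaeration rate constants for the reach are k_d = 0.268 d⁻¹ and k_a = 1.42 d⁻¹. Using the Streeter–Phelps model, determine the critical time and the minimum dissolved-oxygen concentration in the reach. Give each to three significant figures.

Mixed DO = (14.4×6.98 + 4.17×3.13)/(14.4+4.17) = 113.6/18.57 = 6.115 mg/L.
Mixed L₀ = (14.4×1.83 + 4.17×171)/(18.57) = 739.4/18.57 = 39.82 mg/L.
Initial deficit D₀ = C_s − DO₀ = 9.13 − 6.115 = 3.015 mg/L.
t_c = (1/1.152) ln[(1.42/0.268)(1 − 3.015×1.152/(0.268×39.82))] = 0.8681 × ln(3.574) = 1.106 d.
D_c = (0.268/1.42) × 39.82 × e^(−0.268×1.106) = 0.1887 × 39.82 × 0.7435 = 5.588 mg/L.
Minimum DO = 9.13 − 5.588 = 3.542 mg/L.

t_c ≈ 1.11 d; minimum DO ≈ 3.54 mg/L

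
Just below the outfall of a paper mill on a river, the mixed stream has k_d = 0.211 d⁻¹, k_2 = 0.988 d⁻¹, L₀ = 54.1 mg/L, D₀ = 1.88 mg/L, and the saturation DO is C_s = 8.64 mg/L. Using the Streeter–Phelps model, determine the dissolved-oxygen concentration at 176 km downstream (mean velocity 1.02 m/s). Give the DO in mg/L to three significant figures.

Travel time t = x/v = 176 km / (1.02 m/s) = 176000 m / 1.02 m/s = 172500 s = 1.997 d.
k_d L₀/(k_2−k_d) = 0.211×54.1/(0.988−0.211) = 11.42/0.7770 = 14.69 mg/L.
e^(−k_d t) = e^(−0.211×1.997) = 0.6561; e^(−k_2 t) = e^(−0.988×1.997) = 0.1390.
D = 14.69 × (0.6561 − 0.1390) + 1.88 × 0.1390 = 7.597 + 0.2614 = 7.858 mg/L.
DO = C_s − D = 8.64 − 7.858 = 0.7816 mg/L.

DO ≈ 0.782 mg/L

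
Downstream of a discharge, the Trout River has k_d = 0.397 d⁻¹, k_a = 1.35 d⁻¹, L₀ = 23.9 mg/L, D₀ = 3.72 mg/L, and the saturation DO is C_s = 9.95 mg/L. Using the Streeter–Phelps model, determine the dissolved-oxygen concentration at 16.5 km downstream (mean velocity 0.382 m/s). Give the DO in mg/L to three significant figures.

Travel time t = x/v = 16.5 km / (0.382 m/s) = 16500 m / 0.382 m/s = 43190 s = 0.4999 d.
k_d L₀/(k_a−k_d) = 0.397×23.9/(1.35−0.397) = 9.488/0.9530 = 9.956 mg/L.
e^(−k_d t) = e^(−0.397×0.4999) = 0.8200; e^(−k_a t) = e^(−1.35×0.4999) = 0.5092.
D = 9.956 × (0.8200 − 0.5092) + 3.72 × 0.5092 = 3.094 + 1.894 = 4.988 mg/L.
DO = C_s − D = 9.95 − 4.988 = 4.962 mg/L.

DO ≈ 4.96 mg/L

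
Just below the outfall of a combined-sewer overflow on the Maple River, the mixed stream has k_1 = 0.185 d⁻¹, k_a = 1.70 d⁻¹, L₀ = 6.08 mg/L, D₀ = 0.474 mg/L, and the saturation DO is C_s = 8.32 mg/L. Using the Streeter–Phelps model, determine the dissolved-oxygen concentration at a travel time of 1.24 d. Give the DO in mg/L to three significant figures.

k_1 L₀/(k_a−k_1) = 0.185×6.08/(1.70−0.185) = 1.125/1.515 = 0.7424 mg/L.
e^(−k_1 t) = e^(−0.185×1.240) = 0.7950; e^(−k_a t) = e^(−1.70×1.240) = 0.1215.
D = 0.7424 × (0.7950 − 0.1215) + 0.474 × 0.1215 = 0.5001 + 0.05758 = 0.5576 mg/L.
DO = C_s − D = 8.32 − 0.5576 = 7.762 mg/L.

DO ≈ 7.76 mg/L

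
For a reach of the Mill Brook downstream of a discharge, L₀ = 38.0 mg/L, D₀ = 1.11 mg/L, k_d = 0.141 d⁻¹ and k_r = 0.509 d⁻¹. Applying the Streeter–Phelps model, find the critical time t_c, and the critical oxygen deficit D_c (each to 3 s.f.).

t_c ≈ 3.27 d; D_c ≈ 6.64 mg/L

With k_r/k_d = 3.610 and 1 − D₀(k_r−k_d)/(k_d L₀) = 0.9238,
t_c = ln(3.610 × 0.9238) / (0.509 − 0.141) = ln(3.335) / 0.3680 = 1.204/0.3680 = 3.273 d.
L(t_c) = L₀ e^(−k_d t_c) = 38.0 × 0.6304 = 23.95 mg/L, and at the critical point k_r D_c = k_d L, so D_c = (0.141/0.509) × 23.95 = 6.636 mg/L.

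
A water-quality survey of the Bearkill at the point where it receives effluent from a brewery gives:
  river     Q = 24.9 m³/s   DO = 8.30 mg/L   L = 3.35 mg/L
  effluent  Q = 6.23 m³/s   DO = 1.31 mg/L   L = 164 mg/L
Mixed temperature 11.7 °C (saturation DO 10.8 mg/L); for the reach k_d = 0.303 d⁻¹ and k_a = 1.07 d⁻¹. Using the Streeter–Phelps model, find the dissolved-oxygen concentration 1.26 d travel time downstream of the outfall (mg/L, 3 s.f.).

DO ≈ 3.86 mg/L

Mixed DO = (24.9×8.30 + 6.23×1.31)/(24.9+6.23) = 214.8/31.13 = 6.901 mg/L.
Mixed L₀ = (24.9×3.35 + 6.23×164)/(31.13) = 1105/31.13 = 35.50 mg/L.
Initial deficit D₀ = C_s − DO₀ = 10.8 − 6.901 = 3.899 mg/L.
D(1.26) = [0.303×35.50/(1.07−0.303)](e^(−0.303×1.26) − e^(−1.07×1.26)) + 3.899 e^(−1.07×1.26)
= 14.02 × (0.6826 − 0.2597) + 3.899 × 0.2597 = 6.944 mg/L.
DO = 10.8 − 6.944 = 3.856 mg/L.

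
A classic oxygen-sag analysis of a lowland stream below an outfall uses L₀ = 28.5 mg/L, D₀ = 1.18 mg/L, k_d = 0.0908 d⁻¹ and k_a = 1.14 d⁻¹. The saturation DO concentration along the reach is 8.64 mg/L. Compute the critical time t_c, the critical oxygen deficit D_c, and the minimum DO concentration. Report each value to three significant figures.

At the critical point dD/dt = 0, so k_d L₀ e^(−k_d t) = k_a D. Substituting D(t) from the Streeter–Phelps equation and solving for t gives
t_c = ln[(k_a/k_d)(1 − D₀(k_a−k_d)/(k_d L₀))] / (k_a−k_d).
Here k_a−k_d = 1.049 d⁻¹ and 1 − D₀(k_a−k_d)/(k_d L₀) = 1 − 1.18×1.049/(0.0908×28.5) = 0.5216, so
t_c = ln(12.56 × 0.5216) / 1.049 = 1.879 / 1.049 = 1.791 d.
D_c = (k_d/k_a) L₀ e^(−k_d t_c) = (0.0908/1.14) × 28.5 × e^(−0.0908×1.791) = 0.07965 × 28.5 × 0.8499 = 1.929 mg/L.
Minimum DO = C_s − D_c = 8.64 − 1.929 = 6.711 mg/L.

t_c ≈ 1.79 d; D_c ≈ 1.93 mg/L; min DO ≈ 6.71 mg/L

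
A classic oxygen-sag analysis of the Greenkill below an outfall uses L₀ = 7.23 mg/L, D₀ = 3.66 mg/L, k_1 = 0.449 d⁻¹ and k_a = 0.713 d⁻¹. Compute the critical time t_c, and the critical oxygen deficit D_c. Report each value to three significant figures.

With k_a/k_1 = 1.588 and 1 − D₀(k_a−k_1)/(k_1 L₀) = 0.7024,
t_c = ln(1.588 × 0.7024) / (0.713 − 0.449) = ln(1.115) / 0.2640 = 0.1091/0.2640 = 0.4134 d.
D_c = (k_1/k_a) L₀ e^(−k_1 t_c) = (0.449/0.713) × 7.23 × e^(−0.449×0.4134) = 0.6297 × 7.23 × 0.8306 = 3.782 mg/L.

t_c ≈ 0.413 d; D_c ≈ 3.78 mg/L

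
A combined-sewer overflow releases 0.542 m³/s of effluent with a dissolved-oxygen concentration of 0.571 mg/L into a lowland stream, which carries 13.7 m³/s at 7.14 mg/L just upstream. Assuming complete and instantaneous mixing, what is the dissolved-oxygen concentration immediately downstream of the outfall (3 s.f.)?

6.89 mg/L

Flow-weighted mixing: C = (Q_r C_r + Q_w C_w)/(Q_r + Q_w)
= (13.7×7.14 + 0.542×0.571)/(13.7 + 0.542) = 98.13/14.24 = 6.890 mg/L.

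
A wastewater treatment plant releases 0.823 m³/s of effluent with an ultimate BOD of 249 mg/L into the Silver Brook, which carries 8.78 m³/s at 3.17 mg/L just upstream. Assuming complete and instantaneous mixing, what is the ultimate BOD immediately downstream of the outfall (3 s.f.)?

24.2 mg/L

Flow-weighted mixing: C = (Q_r C_r + Q_w C_w)/(Q_r + Q_w)
= (8.78×3.17 + 0.823×249)/(8.78 + 0.823) = 232.8/9.603 = 24.24 mg/L.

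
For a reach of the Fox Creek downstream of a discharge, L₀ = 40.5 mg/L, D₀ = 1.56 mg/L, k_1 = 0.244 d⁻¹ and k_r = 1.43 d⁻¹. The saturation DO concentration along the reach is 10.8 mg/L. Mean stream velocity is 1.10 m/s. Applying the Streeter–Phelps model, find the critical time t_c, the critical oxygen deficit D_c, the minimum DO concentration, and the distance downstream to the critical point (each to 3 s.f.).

With k_r/k_1 = 5.861 and 1 − D₀(k_r−k_1)/(k_1 L₀) = 0.8128,
t_c = ln(5.861 × 0.8128) / (1.43 − 0.244) = ln(4.763) / 1.186 = 1.561/1.186 = 1.316 d.
L(t_c) = L₀ e^(−k_1 t_c) = 40.5 × 0.7253 = 29.38 mg/L, and at the critical point k_r D_c = k_1 L, so D_c = (0.244/1.43) × 29.38 = 5.012 mg/L.
Minimum DO = C_s − D_c = 10.8 − 5.012 = 5.788 mg/L.
x_c = v t_c = 1.10 m/s × 1.316 d × 86400 s/d = 125100 m ≈ 125 km.

t_c ≈ 1.32 d; D_c ≈ 5.01 mg/L; min DO ≈ 5.79 mg/L; x_c ≈ 125 km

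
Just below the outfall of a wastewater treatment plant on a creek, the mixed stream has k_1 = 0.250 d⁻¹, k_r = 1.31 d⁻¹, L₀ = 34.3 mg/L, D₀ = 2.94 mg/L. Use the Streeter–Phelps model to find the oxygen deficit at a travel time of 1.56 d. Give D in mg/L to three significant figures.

D ≈ 4.81 mg/L

k_1 L₀/(k_r−k_1) = 0.250×34.3/(1.31−0.250) = 8.575/1.060 = 8.090 mg/L.
e^(−k_1 t) = e^(−0.250×1.560) = 0.6771; e^(−k_r t) = e^(−1.31×1.560) = 0.1296.
D = 8.090 × (0.6771 − 0.1296) + 2.94 × 0.1296 = 4.429 + 0.3809 = 4.810 mg/L.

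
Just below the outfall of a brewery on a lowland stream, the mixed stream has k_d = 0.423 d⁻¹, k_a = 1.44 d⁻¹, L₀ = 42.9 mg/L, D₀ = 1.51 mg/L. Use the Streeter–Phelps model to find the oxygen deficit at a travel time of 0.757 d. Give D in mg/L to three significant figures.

D ≈ 7.46 mg/L

k_d L₀/(k_a−k_d) = 0.423×42.9/(1.44−0.423) = 18.15/1.017 = 17.84 mg/L.
e^(−k_d t) = e^(−0.423×0.7570) = 0.7260; e^(−k_a t) = e^(−1.44×0.7570) = 0.3362.
D = 17.84 × (0.7260 − 0.3362) + 1.51 × 0.3362 = 6.955 + 0.5076 = 7.463 mg/L.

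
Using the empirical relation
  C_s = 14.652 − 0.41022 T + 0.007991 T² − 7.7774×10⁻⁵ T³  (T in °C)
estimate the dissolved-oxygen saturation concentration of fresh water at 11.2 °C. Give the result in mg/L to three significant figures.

C_s = 14.652 − 0.41022×11.2 + 0.007991×11.2² − 7.7774×10⁻⁵×11.2³ = 10.95 mg/L.

C_s ≈ 11.0 mg/L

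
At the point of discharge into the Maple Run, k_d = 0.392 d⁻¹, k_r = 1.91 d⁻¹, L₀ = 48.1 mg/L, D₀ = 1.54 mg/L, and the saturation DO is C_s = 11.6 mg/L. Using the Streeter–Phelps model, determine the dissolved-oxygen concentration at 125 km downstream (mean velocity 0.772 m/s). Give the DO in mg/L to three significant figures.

Travel time t = x/v = 125 km / (0.772 m/s) = 125000 m / 0.772 m/s = 161900 s = 1.874 d.
k_d L₀/(k_r−k_d) = 0.392×48.1/(1.91−0.392) = 18.86/1.518 = 12.42 mg/L.
e^(−k_d t) = e^(−0.392×1.874) = 0.4797; e^(−k_r t) = e^(−1.91×1.874) = 0.02789.
D = 12.42 × (0.4797 − 0.02789) + 1.54 × 0.02789 = 5.612 + 0.04295 = 5.655 mg/L.
DO = C_s − D = 11.6 − 5.655 = 5.945 mg/L.

DO ≈ 5.95 mg/L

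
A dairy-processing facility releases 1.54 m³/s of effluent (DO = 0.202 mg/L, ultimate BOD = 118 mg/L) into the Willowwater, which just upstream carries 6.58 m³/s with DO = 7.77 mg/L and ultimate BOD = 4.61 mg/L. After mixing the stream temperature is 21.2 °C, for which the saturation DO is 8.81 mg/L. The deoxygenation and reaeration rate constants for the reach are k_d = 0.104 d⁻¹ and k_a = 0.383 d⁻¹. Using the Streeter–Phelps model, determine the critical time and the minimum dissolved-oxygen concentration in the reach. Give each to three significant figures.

t_c ≈ 3.62 d; minimum DO ≈ 3.94 mg/L

Mixed DO = (6.58×7.77 + 1.54×0.202)/(6.58+1.54) = 51.44/8.120 = 6.335 mg/L.
Mixed L₀ = (6.58×4.61 + 1.54×118)/(8.120) = 212.1/8.120 = 26.11 mg/L.
Initial deficit D₀ = C_s − DO₀ = 8.81 − 6.335 = 2.475 mg/L.
t_c = (1/0.2790) ln[(0.383/0.104)(1 − 2.475×0.2790/(0.104×26.11))] = 3.584 × ln(2.746) = 3.621 d.
D_c = (0.104/0.383) × 26.11 × e^(−0.104×3.621) = 0.2715 × 26.11 × 0.6862 = 4.866 mg/L.
Minimum DO = 8.81 − 4.866 = 3.944 mg/L.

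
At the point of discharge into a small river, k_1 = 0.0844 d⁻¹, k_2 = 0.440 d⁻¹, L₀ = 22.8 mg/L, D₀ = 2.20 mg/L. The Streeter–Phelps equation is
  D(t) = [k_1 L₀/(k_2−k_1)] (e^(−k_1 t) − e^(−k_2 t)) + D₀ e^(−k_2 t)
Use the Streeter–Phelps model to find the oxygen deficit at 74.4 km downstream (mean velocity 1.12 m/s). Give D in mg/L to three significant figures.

D ≈ 2.78 mg/L

Travel time t = x/v = 74.4 km / (1.12 m/s) = 74400 m / 1.12 m/s = 66430 s = 0.7688 d.
k_1 L₀/(k_2−k_1) = 0.0844×22.8/(0.440−0.0844) = 1.924/0.3556 = 5.411 mg/L.
e^(−k_1 t) = e^(−0.0844×0.7688) = 0.9372; e^(−k_2 t) = e^(−0.440×0.7688) = 0.7130.
D = 5.411 × (0.9372 − 0.7130) + 2.20 × 0.7130 = 1.213 + 1.569 = 2.782 mg/L.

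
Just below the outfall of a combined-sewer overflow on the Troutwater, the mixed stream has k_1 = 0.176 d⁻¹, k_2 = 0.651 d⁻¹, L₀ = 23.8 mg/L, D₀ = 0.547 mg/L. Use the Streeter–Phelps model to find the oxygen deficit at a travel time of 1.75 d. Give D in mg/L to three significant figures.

k_1 L₀/(k_2−k_1) = 0.176×23.8/(0.651−0.176) = 4.189/0.4750 = 8.819 mg/L.
e^(−k_1 t) = e^(−0.176×1.750) = 0.7349; e^(−k_2 t) = e^(−0.651×1.750) = 0.3201.
D = 8.819 × (0.7349 − 0.3201) + 0.547 × 0.3201 = 3.658 + 0.1751 = 3.833 mg/L.

D ≈ 3.83 mg/L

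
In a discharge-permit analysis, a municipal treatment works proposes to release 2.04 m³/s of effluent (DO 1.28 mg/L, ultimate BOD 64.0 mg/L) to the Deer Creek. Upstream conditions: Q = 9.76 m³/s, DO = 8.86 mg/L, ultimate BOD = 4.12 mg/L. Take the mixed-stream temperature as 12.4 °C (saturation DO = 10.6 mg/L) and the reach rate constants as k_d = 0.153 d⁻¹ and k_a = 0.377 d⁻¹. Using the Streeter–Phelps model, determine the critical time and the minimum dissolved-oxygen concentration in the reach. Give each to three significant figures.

t_c ≈ 2.38 d; minimum DO ≈ 6.52 mg/L

Mixed DO = (9.76×8.86 + 2.04×1.28)/(9.76+2.04) = 89.08/11.80 = 7.550 mg/L.
Mixed L₀ = (9.76×4.12 + 2.04×64.0)/(11.80) = 170.8/11.80 = 14.47 mg/L.
Initial deficit D₀ = C_s − DO₀ = 10.6 − 7.550 = 3.050 mg/L.
t_c = (1/0.2240) ln[(0.377/0.153)(1 − 3.050×0.2240/(0.153×14.47))] = 4.464 × ln(1.704) = 2.378 d.
D_c = (0.153/0.377) × 14.47 × e^(−0.153×2.378) = 0.4058 × 14.47 × 0.6950 = 4.082 mg/L.
Minimum DO = 10.6 − 4.082 = 6.518 mg/L.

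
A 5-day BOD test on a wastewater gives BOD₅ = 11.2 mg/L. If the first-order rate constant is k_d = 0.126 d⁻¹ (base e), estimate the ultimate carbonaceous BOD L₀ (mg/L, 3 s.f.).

BOD₅ = L₀(1 − e^(−5k_d)) ⇒ L₀ = BOD₅ / (1 − e^(−5×0.126))
= 11.2 / (1 − 0.5326) = 11.2 / 0.4674 = 23.96 mg/L.

L₀ ≈ 24.0 mg/L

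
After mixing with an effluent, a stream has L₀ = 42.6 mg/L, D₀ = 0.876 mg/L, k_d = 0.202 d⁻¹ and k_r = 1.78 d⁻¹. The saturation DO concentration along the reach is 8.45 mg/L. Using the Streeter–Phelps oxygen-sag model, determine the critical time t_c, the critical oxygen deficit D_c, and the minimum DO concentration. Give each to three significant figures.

t_c ≈ 1.27 d; D_c ≈ 3.74 mg/L; min DO ≈ 4.71 mg/L

With k_r/k_d = 8.812 and 1 − D₀(k_r−k_d)/(k_d L₀) = 0.8394,
t_c = ln(8.812 × 0.8394) / (1.78 − 0.202) = ln(7.396) / 1.578 = 2.001/1.578 = 1.268 d.
D_c = (k_d/k_r) L₀ e^(−k_d t_c) = (0.202/1.78) × 42.6 × e^(−0.202×1.268) = 0.1135 × 42.6 × 0.7740 = 3.742 mg/L.
Minimum DO = C_s − D_c = 8.45 − 3.742 = 4.708 mg/L.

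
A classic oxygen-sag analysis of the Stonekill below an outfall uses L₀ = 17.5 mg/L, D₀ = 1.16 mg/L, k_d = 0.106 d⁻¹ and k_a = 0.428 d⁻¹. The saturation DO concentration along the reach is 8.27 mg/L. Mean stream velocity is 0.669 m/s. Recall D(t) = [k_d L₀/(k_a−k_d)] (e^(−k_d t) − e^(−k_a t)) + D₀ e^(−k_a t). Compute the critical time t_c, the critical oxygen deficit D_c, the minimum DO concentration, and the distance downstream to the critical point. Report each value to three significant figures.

t_c ≈ 3.64 d; D_c ≈ 2.95 mg/L; min DO ≈ 5.32 mg/L; x_c ≈ 210 km

At the critical point dD/dt = 0, so k_d L₀ e^(−k_d t) = k_a D. Substituting D(t) from the Streeter–Phelps equation and solving for t gives
t_c = ln[(k_a/k_d)(1 − D₀(k_a−k_d)/(k_d L₀))] / (k_a−k_d).
Here k_a−k_d = 0.3220 d⁻¹ and 1 − D₀(k_a−k_d)/(k_d L₀) = 1 − 1.16×0.3220/(0.106×17.5) = 0.7986, so
t_c = ln(4.038 × 0.7986) / 0.3220 = 1.171 / 0.3220 = 3.636 d.
L(t_c) = L₀ e^(−k_d t_c) = 17.5 × 0.6802 = 11.90 mg/L, and at the critical point k_a D_c = k_d L, so D_c = (0.106/0.428) × 11.90 = 2.948 mg/L.
Minimum DO = C_s − D_c = 8.27 − 2.948 = 5.322 mg/L.
x_c = v t_c = 0.669 m/s × 3.636 d × 86400 s/d = 210200 m ≈ 210 km.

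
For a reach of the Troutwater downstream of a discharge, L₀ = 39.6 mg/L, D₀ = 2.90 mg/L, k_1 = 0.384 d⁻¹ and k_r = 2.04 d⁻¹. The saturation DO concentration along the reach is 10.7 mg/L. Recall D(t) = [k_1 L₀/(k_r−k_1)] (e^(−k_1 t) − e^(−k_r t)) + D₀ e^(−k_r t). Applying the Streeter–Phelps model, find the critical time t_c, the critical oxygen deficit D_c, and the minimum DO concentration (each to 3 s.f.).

t_c ≈ 0.779 d; D_c ≈ 5.53 mg/L; min DO ≈ 5.17 mg/L

t_c = [1/(k_r−k_1)] ln[(k_r/k_1)(1 − D₀(k_r−k_1)/(k_1 L₀))]
= [1/(2.04−0.384)] ln[(2.04/0.384)(1 − 2.90×1.656/(0.384×39.6))]
= (1/1.656) ln[5.312 × 0.6842] = 0.6039 × ln(3.635) = 0.6039 × 1.291 = 0.7793 d.
D_c = (k_1/k_r) L₀ e^(−k_1 t_c) = (0.384/2.04) × 39.6 × e^(−0.384×0.7793) = 0.1882 × 39.6 × 0.7414 = 5.526 mg/L.
Minimum DO = C_s − D_c = 10.7 − 5.526 = 5.174 mg/L.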